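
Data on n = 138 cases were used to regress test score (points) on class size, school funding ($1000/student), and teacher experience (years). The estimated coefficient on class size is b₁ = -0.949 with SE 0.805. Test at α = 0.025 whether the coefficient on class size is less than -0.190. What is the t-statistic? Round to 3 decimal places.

t = -0.943

H₀: β₁ = -0.190 vs H₁: β₁ < -0.190.
t = (b₁ − β₁⁰)/SE = (-0.949 − (-0.190)) / 0.805 = -0.943.
df = n − k − 1 = 138 − 3 − 1 = 134.
One-sided p ≈ 0.1737, which is ≥ 0.025, so fail to reject H₀.
The data do not give significant evidence that the true slope on class size is below -0.190 points per unit, holding the other predictors fixed.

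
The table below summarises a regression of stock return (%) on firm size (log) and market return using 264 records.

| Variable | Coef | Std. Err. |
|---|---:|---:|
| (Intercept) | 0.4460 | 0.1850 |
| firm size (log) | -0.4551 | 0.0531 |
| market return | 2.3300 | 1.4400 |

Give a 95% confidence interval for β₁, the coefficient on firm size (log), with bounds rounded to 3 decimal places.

(-0.560, -0.351)

Read off: b = -0.4551, SE = 0.0531 for firm size (log).
df = n − k − 1 = 264 − 2 − 1 = 261.
t* = t_{0.025, 261} = 1.969095.
Margin = t* × SE = 1.969095 × 0.0531 = 0.10456.
CI: -0.4551 ± 0.10456 → (-0.560, -0.351).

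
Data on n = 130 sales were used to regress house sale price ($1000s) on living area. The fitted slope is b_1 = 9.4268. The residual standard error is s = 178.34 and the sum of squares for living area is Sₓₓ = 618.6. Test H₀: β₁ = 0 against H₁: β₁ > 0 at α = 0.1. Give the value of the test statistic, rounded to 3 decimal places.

t = 1.315

SE(b_1) = s/√Sₓₓ = 178.34/√618.6 = 7.17041.
t = 9.4268 / 7.17041 = 1.315.
df = n − 2 = 128.
One-sided p ≈ 0.0955, which is < 0.1, so reject H₀.
There is evidence that the true slope on living area is positive.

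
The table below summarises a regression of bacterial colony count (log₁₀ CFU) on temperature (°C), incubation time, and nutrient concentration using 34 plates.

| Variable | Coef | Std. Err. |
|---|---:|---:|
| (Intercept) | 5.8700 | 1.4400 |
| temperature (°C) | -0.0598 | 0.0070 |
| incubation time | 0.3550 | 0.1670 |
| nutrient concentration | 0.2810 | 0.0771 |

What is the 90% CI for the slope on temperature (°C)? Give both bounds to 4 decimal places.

(-0.0717, -0.0479)

Read off: b = -0.0598, SE = 0.0070 for temperature (°C).
df = n − k − 1 = 34 − 3 − 1 = 30.
t* = t_{0.05, 30} = 1.697261.
Margin = t* × SE = 1.697261 × 0.0070 = 0.011881.
CI: -0.0598 ± 0.011881 → (-0.0717, -0.0479).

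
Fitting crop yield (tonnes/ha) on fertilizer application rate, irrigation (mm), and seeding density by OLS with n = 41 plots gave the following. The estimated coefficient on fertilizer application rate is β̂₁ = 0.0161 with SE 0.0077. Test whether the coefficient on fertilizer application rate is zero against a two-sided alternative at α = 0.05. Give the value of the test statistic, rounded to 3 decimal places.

H₀: β₁ = 0 vs H₁: β₁ ≠ 0.
t = (β̂₁ − β₁⁰)/SE = 0.0161 / 0.0077 = 2.091.
df = n − k − 1 = 41 − 3 − 1 = 37.
Two-sided p ≈ 0.0435, which is < 0.05, so reject H₀.
There is evidence that fertilizer application rate is associated with crop yield, holding the other predictors fixed.

t = 2.091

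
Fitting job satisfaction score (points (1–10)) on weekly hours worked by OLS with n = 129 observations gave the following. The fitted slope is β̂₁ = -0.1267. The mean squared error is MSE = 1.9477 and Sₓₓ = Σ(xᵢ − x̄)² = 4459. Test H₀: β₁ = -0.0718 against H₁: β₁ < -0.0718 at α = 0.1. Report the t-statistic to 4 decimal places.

t = -2.6268

SE(β̂₁) = √(MSE/Sₓₓ) = √(1.9477/4459) = 0.0208998.
t = (-0.1267 − (-0.0718)) / 0.0208998 = -2.6268.
df = n − 2 = 127.
One-sided p ≈ 0.0048, which is < 0.1, so reject H₀.
There is evidence that the true slope on weekly hours worked is below -0.0718 points (1–10) per unit.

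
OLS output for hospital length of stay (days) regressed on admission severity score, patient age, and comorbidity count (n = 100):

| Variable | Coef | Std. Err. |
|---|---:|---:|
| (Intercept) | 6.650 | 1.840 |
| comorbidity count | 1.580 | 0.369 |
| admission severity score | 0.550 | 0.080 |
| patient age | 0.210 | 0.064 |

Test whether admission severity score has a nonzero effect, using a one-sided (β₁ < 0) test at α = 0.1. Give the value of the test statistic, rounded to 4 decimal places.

t = 6.8750

Read off: b = 0.550, SE = 0.080 for admission severity score.
H₀: β₁ = 0 vs H₁: β₁ < 0.
t = 0.550 / 0.080 = 6.8750.
df = n − k − 1 = 100 − 3 − 1 = 96.
One-sided p ≈ 1.0000, which is ≥ 0.1, so fail to reject H₀.
The data do not give significant evidence that the true slope on admission severity score is negative, holding the other predictors fixed.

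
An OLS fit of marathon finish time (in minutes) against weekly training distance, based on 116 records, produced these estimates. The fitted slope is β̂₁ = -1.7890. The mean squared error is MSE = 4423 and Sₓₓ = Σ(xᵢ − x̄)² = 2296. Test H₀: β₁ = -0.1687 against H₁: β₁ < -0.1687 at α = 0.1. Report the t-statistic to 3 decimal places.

SE(β̂₁) = √(MSE/Sₓₓ) = √(4423/2296) = 1.38795.
t = (-1.7890 − (-0.1687)) / 1.38795 = -1.167.
df = n − 2 = 114.
One-sided p ≈ 0.1227, which is ≥ 0.1, so fail to reject H₀.
The data do not give significant evidence that the true slope on weekly training distance is below -0.1687 minutes per unit.

t = -1.167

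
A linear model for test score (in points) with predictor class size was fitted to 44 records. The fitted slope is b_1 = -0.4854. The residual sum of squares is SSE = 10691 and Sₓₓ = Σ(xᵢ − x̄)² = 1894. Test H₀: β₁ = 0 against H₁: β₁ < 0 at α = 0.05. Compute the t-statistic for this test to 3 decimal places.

t = -1.324

MSE = SSE/(n − 2) = 10691/42 = 254.548.
SE(b_1) = √(MSE/Sₓₓ) = √(254.548/1894) = 0.366602.
t = -0.4854 / 0.366602 = -1.324.
df = n − 2 = 42.
One-sided p ≈ 0.0963, which is ≥ 0.05, so fail to reject H₀.
The data do not give significant evidence that the true slope on class size is negative.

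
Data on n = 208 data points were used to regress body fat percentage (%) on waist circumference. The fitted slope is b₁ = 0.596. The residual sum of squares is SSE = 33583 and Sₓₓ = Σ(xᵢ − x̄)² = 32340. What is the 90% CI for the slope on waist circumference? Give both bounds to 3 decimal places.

MSE = SSE/(n − 2) = 33583/206 = 163.024.
SE(b₁) = √(MSE/Sₓₓ) = √(163.024/32340) = 0.0709996.
df = n − 2 = 206.
t* = t_{0.05, 206} = 1.652284.
Margin = t* × SE = 1.652284 × 0.0709996 = 0.11731.
CI: 0.596 ± 0.11731 → (0.479, 0.713).
With 90% confidence, each one-unit increase in waist circumference is associated with a change of between 0.479 and 0.713 % in body fat percentage.

(0.479, 0.713)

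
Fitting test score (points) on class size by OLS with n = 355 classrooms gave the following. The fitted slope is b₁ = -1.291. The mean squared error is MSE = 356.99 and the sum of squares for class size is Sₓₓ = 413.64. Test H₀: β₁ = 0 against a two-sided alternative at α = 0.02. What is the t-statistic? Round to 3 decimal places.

SE(b₁) = √(MSE/Sₓₓ) = √(356.99/413.64) = 0.929002.
t = -1.291 / 0.929002 = -1.390.
df = n − 2 = 353.
Two-sided p ≈ 0.1655, which is ≥ 0.02, so fail to reject H₀.
The data do not give significant evidence of an association between class size and test score.

t = -1.390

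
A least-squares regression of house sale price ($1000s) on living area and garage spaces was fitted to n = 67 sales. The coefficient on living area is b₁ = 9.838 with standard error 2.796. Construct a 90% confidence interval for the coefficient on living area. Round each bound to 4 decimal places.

(5.1714, 14.5046)

df = n − k − 1 = 67 − 2 − 1 = 64.
t* = t_{0.05, 64} = 1.669013.
Margin = t* × SE = 1.669013 × 2.796 = 4.666560.
CI: 9.838 ± 4.666560 → (5.1714, 14.5046).
With 90% confidence, each one-unit increase in living area is associated with a change of between 5.1714 and 14.5046 $1000s in house sale price, holding the other predictors fixed.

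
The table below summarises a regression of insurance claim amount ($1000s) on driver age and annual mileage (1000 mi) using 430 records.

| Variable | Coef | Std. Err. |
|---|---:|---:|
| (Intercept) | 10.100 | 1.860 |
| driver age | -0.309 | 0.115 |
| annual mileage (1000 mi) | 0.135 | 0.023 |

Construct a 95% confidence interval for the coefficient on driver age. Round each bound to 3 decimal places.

(-0.535, -0.083)

Read off: b = -0.309, SE = 0.115 for driver age.
df = n − k − 1 = 430 − 2 − 1 = 427.
t* = t_{0.025, 427} = 1.965535.
Margin = t* × SE = 1.965535 × 0.115 = 0.22604.
CI: -0.309 ± 0.22604 → (-0.535, -0.083).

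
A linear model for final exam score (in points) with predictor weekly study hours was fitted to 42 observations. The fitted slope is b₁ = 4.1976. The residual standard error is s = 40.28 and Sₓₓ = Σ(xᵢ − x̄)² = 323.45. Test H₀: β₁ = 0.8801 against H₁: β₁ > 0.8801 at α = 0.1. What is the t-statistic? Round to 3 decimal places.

t = 1.481

SE(b₁) = s/√Sₓₓ = 40.28/√323.45 = 2.23968.
t = (4.1976 − 0.8801) / 2.23968 = 1.481.
df = n − 2 = 40.
One-sided p ≈ 0.0732, which is < 0.1, so reject H₀.
There is evidence that the true slope on weekly study hours exceeds 0.8801 points per unit.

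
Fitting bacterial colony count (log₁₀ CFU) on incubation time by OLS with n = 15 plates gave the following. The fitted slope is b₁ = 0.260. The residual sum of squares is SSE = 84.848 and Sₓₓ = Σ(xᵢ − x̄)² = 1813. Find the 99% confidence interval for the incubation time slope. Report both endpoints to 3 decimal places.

(0.079, 0.441)

MSE = SSE/(n − 2) = 84.848/13 = 6.52677.
SE(b₁) = √(MSE/Sₓₓ) = √(6.52677/1813) = 0.0599999.
df = n − 2 = 13.
t* = t_{0.005, 13} = 3.012276.
Margin = t* × SE = 3.012276 × 0.0599999 = 0.18074.
CI: 0.260 ± 0.18074 → (0.079, 0.441).
With 99% confidence, each one-unit increase in incubation time is associated with a change of between 0.079 and 0.441 log₁₀ CFU in bacterial colony count.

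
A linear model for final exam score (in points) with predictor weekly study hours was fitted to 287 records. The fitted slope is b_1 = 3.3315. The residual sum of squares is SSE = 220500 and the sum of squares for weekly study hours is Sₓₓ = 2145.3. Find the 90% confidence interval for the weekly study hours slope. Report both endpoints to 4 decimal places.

(2.3405, 4.3225)

MSE = SSE/(n − 2) = 220500/285 = 773.684.
SE(b_1) = √(MSE/Sₓₓ) = √(773.684/2145.3) = 0.600534.
df = n − 2 = 285.
t* = t_{0.05, 285} = 1.650218.
Margin = t* × SE = 1.650218 × 0.600534 = 0.991012.
CI: 3.3315 ± 0.991012 → (2.3405, 4.3225).
With 90% confidence, each one-unit increase in weekly study hours is associated with a change of between 2.3405 and 4.3225 points in final exam score.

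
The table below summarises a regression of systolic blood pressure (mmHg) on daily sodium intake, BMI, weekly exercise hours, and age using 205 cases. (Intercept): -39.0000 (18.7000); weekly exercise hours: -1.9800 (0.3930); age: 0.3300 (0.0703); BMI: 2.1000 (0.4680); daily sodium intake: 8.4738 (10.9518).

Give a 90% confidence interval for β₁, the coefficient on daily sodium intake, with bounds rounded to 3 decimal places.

Read off: b = 8.4738, SE = 10.9518 for daily sodium intake.
df = n − k − 1 = 205 − 4 − 1 = 200.
t* = t_{0.05, 200} = 1.652508.
Margin = t* × SE = 1.652508 × 10.9518 = 18.09794.
CI: 8.4738 ± 18.09794 → (-9.624, 26.572).

(-9.624, 26.572)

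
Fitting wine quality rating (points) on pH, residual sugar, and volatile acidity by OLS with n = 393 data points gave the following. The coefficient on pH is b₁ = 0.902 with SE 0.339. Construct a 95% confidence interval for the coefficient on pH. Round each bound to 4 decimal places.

(0.2355, 1.5685)

df = n − k − 1 = 393 − 3 − 1 = 389.
t* = t_{0.025, 389} = 1.966081.
Margin = t* × SE = 1.966081 × 0.339 = 0.666501.
CI: 0.902 ± 0.666501 → (0.2355, 1.5685).
With 95% confidence, each one-unit increase in pH is associated with a change of between 0.2355 and 1.5685 points in wine quality rating, holding the other predictors fixed.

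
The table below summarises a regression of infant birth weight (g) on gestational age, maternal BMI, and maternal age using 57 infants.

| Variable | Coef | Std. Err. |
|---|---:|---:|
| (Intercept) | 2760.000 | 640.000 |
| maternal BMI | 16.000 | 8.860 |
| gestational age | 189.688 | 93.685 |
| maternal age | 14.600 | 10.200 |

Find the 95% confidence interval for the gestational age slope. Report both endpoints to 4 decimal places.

(1.7797, 377.5963)

Read off: b = 189.688, SE = 93.685 for gestational age.
df = n − k − 1 = 57 − 3 − 1 = 53.
t* = t_{0.025, 53} = 2.005746.
Margin = t* × SE = 2.005746 × 93.685 = 187.908314.
CI: 189.688 ± 187.908314 → (1.7797, 377.5963).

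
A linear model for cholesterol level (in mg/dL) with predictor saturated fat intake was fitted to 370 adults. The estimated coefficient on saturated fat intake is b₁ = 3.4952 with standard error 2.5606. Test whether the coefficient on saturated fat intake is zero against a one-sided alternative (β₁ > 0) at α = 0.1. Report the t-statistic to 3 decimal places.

H₀: β₁ = 0 vs H₁: β₁ > 0.
t = (b₁ − β₁⁰)/SE = 3.4952 / 2.5606 = 1.365.
df = n − 2 = 370 − 2 = 368.
One-sided p ≈ 0.0865, which is < 0.1, so reject H₀.
There is evidence that the true slope on saturated fat intake is positive.

t = 1.365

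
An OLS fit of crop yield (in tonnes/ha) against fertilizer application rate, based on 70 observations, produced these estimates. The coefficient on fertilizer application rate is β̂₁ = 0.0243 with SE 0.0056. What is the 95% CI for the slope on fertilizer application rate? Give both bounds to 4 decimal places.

df = n − 2 = 70 − 2 = 68.
t* = t_{0.025, 68} = 1.995469.
Margin = t* × SE = 1.995469 × 0.0056 = 0.011175.
CI: 0.0243 ± 0.011175 → (0.0131, 0.0355).
With 95% confidence, each one-unit increase in fertilizer application rate is associated with a change of between 0.0131 and 0.0355 tonnes/ha in crop yield.

(0.0131, 0.0355)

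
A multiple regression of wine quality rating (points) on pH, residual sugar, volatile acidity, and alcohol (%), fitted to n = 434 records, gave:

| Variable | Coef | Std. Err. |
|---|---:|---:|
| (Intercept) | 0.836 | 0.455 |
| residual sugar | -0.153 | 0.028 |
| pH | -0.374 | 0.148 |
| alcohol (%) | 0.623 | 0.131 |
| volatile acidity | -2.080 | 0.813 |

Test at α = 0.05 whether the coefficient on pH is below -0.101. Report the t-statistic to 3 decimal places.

t = -1.845

Read off: b = -0.374, SE = 0.148 for pH.
H₀: β₁ = -0.101 vs H₁: β₁ < -0.101.
t = (-0.374 − (-0.101)) / 0.148 = -1.845.
df = n − k − 1 = 434 − 4 − 1 = 429.
One-sided p ≈ 0.0329, which is < 0.05, so reject H₀.
There is evidence that the true slope on pH is below -0.101 points per unit, holding the other predictors fixed.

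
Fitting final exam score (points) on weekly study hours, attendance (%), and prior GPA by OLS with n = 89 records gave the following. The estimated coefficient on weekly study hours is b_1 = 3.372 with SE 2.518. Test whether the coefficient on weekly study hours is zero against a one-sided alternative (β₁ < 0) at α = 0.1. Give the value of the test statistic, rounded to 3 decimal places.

H₀: β₁ = 0 vs H₁: β₁ < 0.
t = (b_1 − β₁⁰)/SE = 3.372 / 2.518 = 1.339.
df = n − k − 1 = 89 − 3 − 1 = 85.
One-sided p ≈ 0.9080, which is ≥ 0.1, so fail to reject H₀.
The data do not give significant evidence that the true slope on weekly study hours is negative, holding the other predictors fixed.

t = 1.339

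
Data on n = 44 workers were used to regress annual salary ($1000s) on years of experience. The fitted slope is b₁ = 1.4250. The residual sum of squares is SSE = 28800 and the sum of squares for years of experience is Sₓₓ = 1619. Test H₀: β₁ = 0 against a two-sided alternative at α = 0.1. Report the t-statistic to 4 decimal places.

t = 2.1896

MSE = SSE/(n − 2) = 28800/42 = 685.714.
SE(b₁) = √(MSE/Sₓₓ) = √(685.714/1619) = 0.650801.
t = 1.4250 / 0.650801 = 2.1896.
df = n − 2 = 42.
Two-sided p ≈ 0.0342, which is < 0.1, so reject H₀.
There is evidence that years of experience is associated with annual salary.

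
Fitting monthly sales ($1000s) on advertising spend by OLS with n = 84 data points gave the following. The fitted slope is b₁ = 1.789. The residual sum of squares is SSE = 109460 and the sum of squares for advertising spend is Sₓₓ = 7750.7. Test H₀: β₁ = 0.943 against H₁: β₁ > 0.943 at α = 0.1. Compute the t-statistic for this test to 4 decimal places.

MSE = SSE/(n − 2) = 109460/82 = 1334.88.
SE(b₁) = √(MSE/Sₓₓ) = √(1334.88/7750.7) = 0.415002.
t = (1.789 − 0.943) / 0.415002 = 2.0385.
df = n − 2 = 82.
One-sided p ≈ 0.0224, which is < 0.1, so reject H₀.
There is evidence that the true slope on advertising spend exceeds 0.943 $1000s per unit.

t = 2.0385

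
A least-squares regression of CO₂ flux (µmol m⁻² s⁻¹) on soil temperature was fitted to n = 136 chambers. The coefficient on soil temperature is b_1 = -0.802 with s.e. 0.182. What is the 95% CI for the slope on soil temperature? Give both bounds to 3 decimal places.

(-1.162, -0.442)

df = n − 2 = 136 − 2 = 134.
t* = t_{0.025, 134} = 1.977826.
Margin = t* × SE = 1.977826 × 0.182 = 0.35996.
CI: -0.802 ± 0.35996 → (-1.162, -0.442).
With 95% confidence, each one-unit increase in soil temperature is associated with a change of between -1.162 and -0.442 µmol m⁻² s⁻¹ in CO₂ flux.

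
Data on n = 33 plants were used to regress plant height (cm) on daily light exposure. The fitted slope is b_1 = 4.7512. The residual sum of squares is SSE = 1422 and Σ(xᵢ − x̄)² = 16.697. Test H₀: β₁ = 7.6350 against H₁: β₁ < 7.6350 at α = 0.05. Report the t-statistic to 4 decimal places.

MSE = SSE/(n − 2) = 1422/31 = 45.871.
SE(b_1) = √(MSE/Sₓₓ) = √(45.871/16.697) = 1.65749.
t = (4.7512 − 7.6350) / 1.65749 = -1.7399.
df = n − 2 = 31.
One-sided p ≈ 0.0459, which is < 0.05, so reject H₀.
There is evidence that the true slope on daily light exposure is below 7.6350 cm per unit.

t = -1.7399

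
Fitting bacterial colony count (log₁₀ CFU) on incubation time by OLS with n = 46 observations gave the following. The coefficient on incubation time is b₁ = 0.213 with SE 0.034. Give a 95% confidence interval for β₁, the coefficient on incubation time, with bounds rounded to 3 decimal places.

df = n − 2 = 46 − 2 = 44.
t* = t_{0.025, 44} = 2.015368.
Margin = t* × SE = 2.015368 × 0.034 = 0.06852.
CI: 0.213 ± 0.06852 → (0.144, 0.282).
With 95% confidence, each one-unit increase in incubation time is associated with a change of between 0.144 and 0.282 log₁₀ CFU in bacterial colony count.

(0.144, 0.282)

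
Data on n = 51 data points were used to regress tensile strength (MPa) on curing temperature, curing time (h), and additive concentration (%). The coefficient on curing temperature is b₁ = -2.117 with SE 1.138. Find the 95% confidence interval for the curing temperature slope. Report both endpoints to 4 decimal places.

(-4.4064, 0.1724)

df = n − k − 1 = 51 − 3 − 1 = 47.
t* = t_{0.025, 47} = 2.011741.
Margin = t* × SE = 2.011741 × 1.138 = 2.289361.
CI: -2.117 ± 2.289361 → (-4.4064, 0.1724).
With 95% confidence, each one-unit increase in curing temperature is associated with a change of between -4.4064 and 0.1724 MPa in tensile strength, holding the other predictors fixed.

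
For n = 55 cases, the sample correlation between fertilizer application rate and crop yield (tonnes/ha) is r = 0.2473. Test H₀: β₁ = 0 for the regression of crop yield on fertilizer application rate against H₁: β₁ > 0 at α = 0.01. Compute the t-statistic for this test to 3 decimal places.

t = 1.858

t = r·√(n − 2)/√(1 − r²) = 0.2473·√53/√0.938843 = 1.858.
df = n − 2 = 53.
One-sided p ≈ 0.0344, which is ≥ 0.01, so fail to reject H₀.
The data do not give significant evidence of a linear association between fertilizer application rate and crop yield.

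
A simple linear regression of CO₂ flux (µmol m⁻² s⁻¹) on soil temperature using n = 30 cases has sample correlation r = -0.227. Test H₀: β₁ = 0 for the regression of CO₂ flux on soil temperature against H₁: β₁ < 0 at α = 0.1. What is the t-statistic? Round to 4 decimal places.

t = -1.2334

t = r·√(n − 2)/√(1 − r²) = -0.227·√28/√0.948471 = -1.2334.
df = n − 2 = 28.
One-sided p ≈ 0.1138, which is ≥ 0.1, so fail to reject H₀.
The data do not give significant evidence of a linear association between soil temperature and CO₂ flux.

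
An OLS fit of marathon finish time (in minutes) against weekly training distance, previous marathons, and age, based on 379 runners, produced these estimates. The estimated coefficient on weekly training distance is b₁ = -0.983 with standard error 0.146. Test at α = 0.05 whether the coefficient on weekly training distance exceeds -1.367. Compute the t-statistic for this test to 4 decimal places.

H₀: β₁ = -1.367 vs H₁: β₁ > -1.367.
t = (b₁ − β₁⁰)/SE = (-0.983 − (-1.367)) / 0.146 = 2.6301.
df = n − k − 1 = 379 − 3 − 1 = 375.
One-sided p ≈ 0.0044, which is < 0.05, so reject H₀.
There is evidence that the true slope on weekly training distance exceeds -1.367 minutes per unit, holding the other predictors fixed.

t = 2.6301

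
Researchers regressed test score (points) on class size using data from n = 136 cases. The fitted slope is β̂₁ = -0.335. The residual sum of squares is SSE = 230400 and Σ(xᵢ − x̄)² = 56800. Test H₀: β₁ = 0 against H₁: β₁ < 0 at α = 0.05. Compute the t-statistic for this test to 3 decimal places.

t = -1.925

MSE = SSE/(n − 2) = 230400/134 = 1719.4.
SE(β̂₁) = √(MSE/Sₓₓ) = √(1719.4/56800) = 0.173986.
t = -0.335 / 0.173986 = -1.925.
df = n − 2 = 134.
One-sided p ≈ 0.0281, which is < 0.05, so reject H₀.
There is evidence that the true slope on class size is negative.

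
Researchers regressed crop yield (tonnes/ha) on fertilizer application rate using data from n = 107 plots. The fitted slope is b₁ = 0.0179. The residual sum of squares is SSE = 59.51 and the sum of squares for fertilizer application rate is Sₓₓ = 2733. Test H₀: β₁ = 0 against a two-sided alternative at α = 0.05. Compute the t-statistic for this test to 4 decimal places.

t = 1.2430

MSE = SSE/(n − 2) = 59.51/105 = 0.566762.
SE(b₁) = √(MSE/Sₓₓ) = √(0.566762/2733) = 0.0144006.
t = 0.0179 / 0.0144006 = 1.2430.
df = n − 2 = 105.
Two-sided p ≈ 0.2166, which is ≥ 0.05, so fail to reject H₀.
The data do not give significant evidence of an association between fertilizer application rate and crop yield.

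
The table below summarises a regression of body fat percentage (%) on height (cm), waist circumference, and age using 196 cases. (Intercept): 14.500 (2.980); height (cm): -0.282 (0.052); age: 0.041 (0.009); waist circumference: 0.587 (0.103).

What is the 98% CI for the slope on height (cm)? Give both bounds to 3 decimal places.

Read off: b = -0.282, SE = 0.052 for height (cm).
df = n − k − 1 = 196 − 3 − 1 = 192.
t* = t_{0.01, 192} = 2.345926.
Margin = t* × SE = 2.345926 × 0.052 = 0.12199.
CI: -0.282 ± 0.12199 → (-0.404, -0.160).

(-0.404, -0.160)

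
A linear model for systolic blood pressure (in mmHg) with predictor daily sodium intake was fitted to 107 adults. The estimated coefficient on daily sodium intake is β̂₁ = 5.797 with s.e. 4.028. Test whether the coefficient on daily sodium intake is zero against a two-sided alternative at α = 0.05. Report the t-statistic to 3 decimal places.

H₀: β₁ = 0 vs H₁: β₁ ≠ 0.
t = (β̂₁ − β₁⁰)/SE = 5.797 / 4.028 = 1.439.
df = n − 2 = 107 − 2 = 105.
Two-sided p ≈ 0.1531, which is ≥ 0.05, so fail to reject H₀.
The data do not give significant evidence of an association between daily sodium intake and systolic blood pressure.

t = 1.439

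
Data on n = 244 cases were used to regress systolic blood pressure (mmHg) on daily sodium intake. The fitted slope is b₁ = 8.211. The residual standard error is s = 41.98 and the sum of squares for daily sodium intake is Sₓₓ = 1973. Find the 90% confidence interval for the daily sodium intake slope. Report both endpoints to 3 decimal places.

(6.650, 9.772)

SE(b₁) = s/√Sₓₓ = 41.98/√1973 = 0.945102.
df = n − 2 = 242.
t* = t_{0.05, 242} = 1.651175.
Margin = t* × SE = 1.651175 × 0.945102 = 1.56053.
CI: 8.211 ± 1.56053 → (6.650, 9.772).
With 90% confidence, each one-unit increase in daily sodium intake is associated with a change of between 6.650 and 9.772 mmHg in systolic blood pressure.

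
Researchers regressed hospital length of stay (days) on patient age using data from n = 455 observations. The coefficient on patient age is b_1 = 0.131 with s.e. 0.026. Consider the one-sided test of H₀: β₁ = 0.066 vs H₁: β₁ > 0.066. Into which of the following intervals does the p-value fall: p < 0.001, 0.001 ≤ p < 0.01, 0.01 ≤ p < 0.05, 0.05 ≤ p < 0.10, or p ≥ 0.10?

t = (0.131 − 0.066) / 0.026 = 2.500.
df = n − 2 = 455 − 2 = 453.
One-sided p = P(T_{453} > t) ≈ 0.0064.
So 0.001 ≤ p < 0.01.

0.001 ≤ p < 0.01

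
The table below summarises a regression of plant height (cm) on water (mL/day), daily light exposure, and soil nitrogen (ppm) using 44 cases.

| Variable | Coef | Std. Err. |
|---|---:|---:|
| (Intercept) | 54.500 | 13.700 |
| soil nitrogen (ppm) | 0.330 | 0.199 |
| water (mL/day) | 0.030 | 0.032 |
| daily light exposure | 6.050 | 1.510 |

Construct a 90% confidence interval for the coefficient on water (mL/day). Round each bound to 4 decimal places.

(-0.0239, 0.0839)

Read off: b = 0.030, SE = 0.032 for water (mL/day).
df = n − k − 1 = 44 − 3 − 1 = 40.
t* = t_{0.05, 40} = 1.683851.
Margin = t* × SE = 1.683851 × 0.032 = 0.053883.
CI: 0.030 ± 0.053883 → (-0.0239, 0.0839).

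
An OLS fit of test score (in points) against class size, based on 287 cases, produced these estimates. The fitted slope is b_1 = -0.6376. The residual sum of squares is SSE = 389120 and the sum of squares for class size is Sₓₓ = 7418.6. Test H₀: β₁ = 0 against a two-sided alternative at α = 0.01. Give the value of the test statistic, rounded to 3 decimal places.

MSE = SSE/(n − 2) = 389120/285 = 1365.33.
SE(b_1) = √(MSE/Sₓₓ) = √(1365.33/7418.6) = 0.429001.
t = -0.6376 / 0.429001 = -1.486.
df = n − 2 = 285.
Two-sided p ≈ 0.1383, which is ≥ 0.01, so fail to reject H₀.
The data do not give significant evidence of an association between class size and test score.

t = -1.486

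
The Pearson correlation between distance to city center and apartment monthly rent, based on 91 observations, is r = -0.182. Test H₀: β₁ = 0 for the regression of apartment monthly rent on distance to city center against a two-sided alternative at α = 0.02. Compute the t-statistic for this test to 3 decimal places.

t = -1.746

t = r·√(n − 2)/√(1 − r²) = -0.182·√89/√0.966876 = -1.746.
df = n − 2 = 89.
Two-sided p ≈ 0.0842, which is ≥ 0.02, so fail to reject H₀.
The data do not give significant evidence of a linear association between distance to city center and apartment monthly rent.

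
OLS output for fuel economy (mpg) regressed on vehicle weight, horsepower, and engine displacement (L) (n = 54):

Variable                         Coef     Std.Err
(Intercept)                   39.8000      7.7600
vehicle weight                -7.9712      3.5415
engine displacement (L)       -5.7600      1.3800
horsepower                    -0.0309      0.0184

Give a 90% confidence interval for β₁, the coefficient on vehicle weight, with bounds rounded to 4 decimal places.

Read off: b = -7.9712, SE = 3.5415 for vehicle weight.
df = n − k − 1 = 54 − 3 − 1 = 50.
t* = t_{0.05, 50} = 1.675905.
Margin = t* × SE = 1.675905 × 3.5415 = 5.935218.
CI: -7.9712 ± 5.935218 → (-13.9064, -2.0360).

(-13.9064, -2.0360)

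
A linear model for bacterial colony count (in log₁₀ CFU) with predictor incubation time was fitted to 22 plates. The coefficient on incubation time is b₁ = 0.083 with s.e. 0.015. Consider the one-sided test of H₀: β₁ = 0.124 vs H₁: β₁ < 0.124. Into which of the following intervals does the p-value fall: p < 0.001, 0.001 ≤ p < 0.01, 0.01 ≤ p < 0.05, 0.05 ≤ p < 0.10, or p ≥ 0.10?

t = (0.083 − 0.124) / 0.015 = -2.733.
df = n − 2 = 22 − 2 = 20.
One-sided p = P(T_{20} < t) ≈ 0.0064.
So 0.001 ≤ p < 0.01.

0.001 ≤ p < 0.01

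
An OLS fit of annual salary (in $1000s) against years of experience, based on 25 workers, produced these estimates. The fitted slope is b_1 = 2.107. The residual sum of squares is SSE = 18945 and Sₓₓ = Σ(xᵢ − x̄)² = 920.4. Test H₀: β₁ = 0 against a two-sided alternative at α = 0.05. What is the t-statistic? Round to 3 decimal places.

MSE = SSE/(n − 2) = 18945/23 = 823.696.
SE(b_1) = √(MSE/Sₓₓ) = √(823.696/920.4) = 0.946009.
t = 2.107 / 0.946009 = 2.227.
df = n − 2 = 23.
Two-sided p ≈ 0.0360, which is < 0.05, so reject H₀.
There is evidence that years of experience is associated with annual salary.

t = 2.227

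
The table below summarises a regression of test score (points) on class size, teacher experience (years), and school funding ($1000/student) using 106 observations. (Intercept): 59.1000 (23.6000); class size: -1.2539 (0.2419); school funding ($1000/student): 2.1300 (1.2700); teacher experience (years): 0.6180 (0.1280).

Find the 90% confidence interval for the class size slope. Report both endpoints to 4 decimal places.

(-1.6554, -0.8524)

Read off: b = -1.2539, SE = 0.2419 for class size.
df = n − k − 1 = 106 − 3 − 1 = 102.
t* = t_{0.05, 102} = 1.65993.
Margin = t* × SE = 1.65993 × 0.2419 = 0.401537.
CI: -1.2539 ± 0.401537 → (-1.6554, -0.8524).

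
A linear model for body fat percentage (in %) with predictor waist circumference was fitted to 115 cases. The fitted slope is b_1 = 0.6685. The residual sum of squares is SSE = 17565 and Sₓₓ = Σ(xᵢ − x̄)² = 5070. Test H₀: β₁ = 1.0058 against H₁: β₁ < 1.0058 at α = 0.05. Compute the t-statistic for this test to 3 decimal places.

t = -1.926

MSE = SSE/(n − 2) = 17565/113 = 155.442.
SE(b_1) = √(MSE/Sₓₓ) = √(155.442/5070) = 0.175098.
t = (0.6685 − 1.0058) / 0.175098 = -1.926.
df = n − 2 = 113.
One-sided p ≈ 0.0283, which is < 0.05, so reject H₀.
There is evidence that the true slope on waist circumference is below 1.0058 % per unit.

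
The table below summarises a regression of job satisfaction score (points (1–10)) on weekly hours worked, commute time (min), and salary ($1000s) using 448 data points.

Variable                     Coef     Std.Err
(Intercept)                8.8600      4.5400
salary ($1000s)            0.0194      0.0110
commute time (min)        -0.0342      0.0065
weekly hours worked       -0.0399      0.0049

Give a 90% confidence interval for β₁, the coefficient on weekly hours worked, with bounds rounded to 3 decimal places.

Read off: b = -0.0399, SE = 0.0049 for weekly hours worked.
df = n − k − 1 = 448 − 3 − 1 = 444.
t* = t_{0.05, 444} = 1.648293.
Margin = t* × SE = 1.648293 × 0.0049 = 0.00808.
CI: -0.0399 ± 0.00808 → (-0.048, -0.032).

(-0.048, -0.032)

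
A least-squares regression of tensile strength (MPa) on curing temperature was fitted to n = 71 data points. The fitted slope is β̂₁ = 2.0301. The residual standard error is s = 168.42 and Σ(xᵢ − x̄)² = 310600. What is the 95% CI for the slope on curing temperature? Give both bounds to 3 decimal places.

(1.427, 2.633)

SE(β̂₁) = s/√Sₓₓ = 168.42/√310600 = 0.302199.
df = n − 2 = 69.
t* = t_{0.025, 69} = 1.994945.
Margin = t* × SE = 1.994945 × 0.302199 = 0.60287.
CI: 2.0301 ± 0.60287 → (1.427, 2.633).
With 95% confidence, each one-unit increase in curing temperature is associated with a change of between 1.427 and 2.633 MPa in tensile strength.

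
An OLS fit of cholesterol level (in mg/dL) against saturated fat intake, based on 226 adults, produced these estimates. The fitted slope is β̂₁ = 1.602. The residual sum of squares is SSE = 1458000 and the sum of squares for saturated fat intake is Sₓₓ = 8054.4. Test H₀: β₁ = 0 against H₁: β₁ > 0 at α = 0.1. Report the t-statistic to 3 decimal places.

MSE = SSE/(n − 2) = 1458000/224 = 6508.93.
SE(β̂₁) = √(MSE/Sₓₓ) = √(6508.93/8054.4) = 0.898955.
t = 1.602 / 0.898955 = 1.782.
df = n − 2 = 224.
One-sided p ≈ 0.0380, which is < 0.1, so reject H₀.
There is evidence that the true slope on saturated fat intake is positive.

t = 1.782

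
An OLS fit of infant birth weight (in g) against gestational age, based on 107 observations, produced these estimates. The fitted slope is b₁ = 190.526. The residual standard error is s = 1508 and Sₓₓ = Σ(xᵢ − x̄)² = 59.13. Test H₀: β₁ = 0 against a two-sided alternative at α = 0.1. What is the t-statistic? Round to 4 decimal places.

SE(b₁) = s/√Sₓₓ = 1508/√59.13 = 196.109.
t = 190.526 / 196.109 = 0.9715.
df = n − 2 = 105.
Two-sided p ≈ 0.3335, which is ≥ 0.1, so fail to reject H₀.
The data do not give significant evidence of an association between gestational age and infant birth weight.

t = 0.9715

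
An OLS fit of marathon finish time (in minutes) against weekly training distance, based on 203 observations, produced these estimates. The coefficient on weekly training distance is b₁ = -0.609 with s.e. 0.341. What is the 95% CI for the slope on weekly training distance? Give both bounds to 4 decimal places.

(-1.2814, 0.0634)

df = n − 2 = 203 − 2 = 201.
t* = t_{0.025, 201} = 1.971837.
Margin = t* × SE = 1.971837 × 0.341 = 0.672396.
CI: -0.609 ± 0.672396 → (-1.2814, 0.0634).
With 95% confidence, each one-unit increase in weekly training distance is associated with a change of between -1.2814 and 0.0634 minutes in marathon finish time.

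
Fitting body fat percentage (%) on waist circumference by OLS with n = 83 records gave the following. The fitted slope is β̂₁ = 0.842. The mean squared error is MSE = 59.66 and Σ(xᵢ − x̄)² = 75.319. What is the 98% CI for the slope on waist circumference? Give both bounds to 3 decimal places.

SE(β̂₁) = √(MSE/Sₓₓ) = √(59.66/75.319) = 0.889999.
df = n − 2 = 81.
t* = t_{0.01, 81} = 2.37327.
Margin = t* × SE = 2.37327 × 0.889999 = 2.11221.
CI: 0.842 ± 2.11221 → (-1.270, 2.954).
With 98% confidence, each one-unit increase in waist circumference is associated with a change of between -1.270 and 2.954 % in body fat percentage.

(-1.270, 2.954)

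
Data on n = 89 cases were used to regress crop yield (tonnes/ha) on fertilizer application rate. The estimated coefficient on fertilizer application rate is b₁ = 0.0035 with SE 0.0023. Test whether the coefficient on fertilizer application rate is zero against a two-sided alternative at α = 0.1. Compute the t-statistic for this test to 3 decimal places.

H₀: β₁ = 0 vs H₁: β₁ ≠ 0.
t = (b₁ − β₁⁰)/SE = 0.0035 / 0.0023 = 1.522.
df = n − 2 = 89 − 2 = 87.
Two-sided p ≈ 0.1317, which is ≥ 0.1, so fail to reject H₀.
The data do not give significant evidence of an association between fertilizer application rate and crop yield.

t = 1.522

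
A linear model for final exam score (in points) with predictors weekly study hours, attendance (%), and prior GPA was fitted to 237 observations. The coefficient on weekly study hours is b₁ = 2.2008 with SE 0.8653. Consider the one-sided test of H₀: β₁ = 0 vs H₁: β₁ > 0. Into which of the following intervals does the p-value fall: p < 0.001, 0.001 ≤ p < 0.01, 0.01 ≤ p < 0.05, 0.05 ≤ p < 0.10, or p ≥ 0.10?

0.001 ≤ p < 0.01

t = 2.2008 / 0.8653 = 2.543.
df = n − k − 1 = 237 − 3 − 1 = 233.
One-sided p = P(T_{233} > t) ≈ 0.0058.
So 0.001 ≤ p < 0.01.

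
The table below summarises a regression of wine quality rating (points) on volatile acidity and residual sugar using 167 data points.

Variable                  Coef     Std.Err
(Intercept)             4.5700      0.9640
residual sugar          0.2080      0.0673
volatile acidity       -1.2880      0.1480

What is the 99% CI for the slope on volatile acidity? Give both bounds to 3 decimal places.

(-1.674, -0.902)

Read off: b = -1.2880, SE = 0.1480 for volatile acidity.
df = n − k − 1 = 167 − 2 − 1 = 164.
t* = t_{0.005, 164} = 2.60614.
Margin = t* × SE = 2.60614 × 0.1480 = 0.38571.
CI: -1.2880 ± 0.38571 → (-1.674, -0.902).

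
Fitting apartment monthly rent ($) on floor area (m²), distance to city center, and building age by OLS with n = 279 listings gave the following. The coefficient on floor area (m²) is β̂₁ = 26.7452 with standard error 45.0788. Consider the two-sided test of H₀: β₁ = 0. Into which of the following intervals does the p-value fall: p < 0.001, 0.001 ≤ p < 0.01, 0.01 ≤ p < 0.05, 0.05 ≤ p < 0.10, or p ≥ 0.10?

p ≥ 0.10

t = 26.7452 / 45.0788 = 0.593.
df = n − k − 1 = 279 − 3 − 1 = 275.
Two-sided p = 2·P(T_{275} > |t|) ≈ 0.5535.
So p ≥ 0.10.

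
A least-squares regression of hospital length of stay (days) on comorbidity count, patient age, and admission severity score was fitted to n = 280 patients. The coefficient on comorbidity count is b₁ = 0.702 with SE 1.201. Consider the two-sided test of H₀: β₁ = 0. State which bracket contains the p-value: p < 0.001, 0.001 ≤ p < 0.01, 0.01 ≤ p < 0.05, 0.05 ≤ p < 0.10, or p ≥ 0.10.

p ≥ 0.10

t = 0.702 / 1.201 = 0.585.
df = n − k − 1 = 280 − 3 − 1 = 276.
Two-sided p = 2·P(T_{276} > |t|) ≈ 0.5594.
So p ≥ 0.10.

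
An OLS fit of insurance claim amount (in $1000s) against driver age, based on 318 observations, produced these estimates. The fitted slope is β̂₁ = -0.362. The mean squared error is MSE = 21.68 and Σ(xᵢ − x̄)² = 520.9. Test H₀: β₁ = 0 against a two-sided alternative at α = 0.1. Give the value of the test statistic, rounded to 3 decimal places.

t = -1.774

SE(β̂₁) = √(MSE/Sₓₓ) = √(21.68/520.9) = 0.20401.
t = -0.362 / 0.20401 = -1.774.
df = n − 2 = 316.
Two-sided p ≈ 0.0770, which is < 0.1, so reject H₀.
There is evidence that driver age is associated with insurance claim amount.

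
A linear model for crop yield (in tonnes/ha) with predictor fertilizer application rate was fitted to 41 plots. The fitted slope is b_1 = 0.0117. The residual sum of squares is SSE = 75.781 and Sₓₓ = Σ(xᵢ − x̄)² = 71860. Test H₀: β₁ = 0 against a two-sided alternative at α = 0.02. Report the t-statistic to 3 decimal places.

t = 2.250

MSE = SSE/(n − 2) = 75.781/39 = 1.9431.
SE(b_1) = √(MSE/Sₓₓ) = √(1.9431/71860) = 0.00520001.
t = 0.0117 / 0.00520001 = 2.250.
df = n − 2 = 39.
Two-sided p ≈ 0.0302, which is ≥ 0.02, so fail to reject H₀.
The data do not give significant evidence of an association between fertilizer application rate and crop yield.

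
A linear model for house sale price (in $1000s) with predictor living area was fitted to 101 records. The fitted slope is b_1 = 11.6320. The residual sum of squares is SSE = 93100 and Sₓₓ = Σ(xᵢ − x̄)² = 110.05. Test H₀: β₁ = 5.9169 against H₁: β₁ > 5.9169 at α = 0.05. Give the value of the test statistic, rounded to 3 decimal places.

MSE = SSE/(n − 2) = 93100/99 = 940.404.
SE(b_1) = √(MSE/Sₓₓ) = √(940.404/110.05) = 2.92322.
t = (11.6320 − 5.9169) / 2.92322 = 1.955.
df = n − 2 = 99.
One-sided p ≈ 0.0267, which is < 0.05, so reject H₀.
There is evidence that the true slope on living area exceeds 5.9169 $1000s per unit.

t = 1.955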